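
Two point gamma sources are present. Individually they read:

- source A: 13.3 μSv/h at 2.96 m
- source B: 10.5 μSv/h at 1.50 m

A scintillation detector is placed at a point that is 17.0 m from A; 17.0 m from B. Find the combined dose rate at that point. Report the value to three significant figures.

By superposition, sum each source's inverse-square contribution:
A: 13.3 × (2.96/17.0)² = 0.4032 μSv/h
B: 10.5 × (1.50/17.0)² = 0.08175 μSv/h
Total = 0.4032 + 0.08175 = 0.4849 μSv/h.

0.485 μSv/h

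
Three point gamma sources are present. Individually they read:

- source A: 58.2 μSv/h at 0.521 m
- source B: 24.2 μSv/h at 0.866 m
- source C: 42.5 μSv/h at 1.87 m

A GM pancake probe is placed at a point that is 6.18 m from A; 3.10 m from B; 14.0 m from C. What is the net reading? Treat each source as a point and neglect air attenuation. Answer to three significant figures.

3.06 μSv/h

Each source contributes Iᵢ·(dᵢ/rᵢ)²; contributions add.
A: 58.2 × (0.521/6.18)² = 0.4136 μSv/h
B: 24.2 × (0.866/3.10)² = 1.889 μSv/h
C: 42.5 × (1.87/14.0)² = 0.7583 μSv/h
Total = 0.4136 + 1.889 + 0.7583 = 3.061 μSv/h.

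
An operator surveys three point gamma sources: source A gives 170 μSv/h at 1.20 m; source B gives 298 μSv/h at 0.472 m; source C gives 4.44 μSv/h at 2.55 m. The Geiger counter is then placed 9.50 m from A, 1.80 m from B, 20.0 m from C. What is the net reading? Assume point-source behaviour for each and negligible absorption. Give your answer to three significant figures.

Each source contributes Iᵢ·(dᵢ/rᵢ)²; contributions add.
A: 170 × (1.20/9.50)² = 2.712 μSv/h
B: 298 × (0.472/1.80)² = 20.49 μSv/h
C: 4.44 × (2.55/20.0)² = 0.07218 μSv/h
Total = 2.712 + 20.49 + 0.07218 = 23.27 μSv/h.

23.3 μSv/h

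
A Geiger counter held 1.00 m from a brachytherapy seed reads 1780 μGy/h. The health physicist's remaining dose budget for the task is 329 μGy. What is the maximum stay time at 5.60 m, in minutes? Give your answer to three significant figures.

Since intensity falls as 1/r², rate at 5.60 m:
(1.00/5.60)² = 0.03189, so 1780 × 0.03189 = 56.76 μGy/h.
Stay time = 329 μGy ÷ 56.76 μGy/h = 5.796 h = 347.8 min.

348 min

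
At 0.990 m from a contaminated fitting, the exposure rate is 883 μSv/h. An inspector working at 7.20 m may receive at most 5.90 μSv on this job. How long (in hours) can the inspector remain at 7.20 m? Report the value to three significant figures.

0.353 h

By the inverse-square law, rate at 7.20 m:
883 × (0.990/7.20)² = 883 × 0.01891 = 16.70 μSv/h.
Stay time = 5.90 μSv ÷ 16.70 μSv/h = 0.3533 h.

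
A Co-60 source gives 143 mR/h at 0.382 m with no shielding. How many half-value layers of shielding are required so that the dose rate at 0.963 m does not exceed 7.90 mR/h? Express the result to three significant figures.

At 0.963 m, distance alone gives 143 × (0.382/0.963)² = 143 × 0.1574 = 22.51 mR/h.
Further attenuation needed: 22.51/7.90 = 2.849.
n = log₂(2.849) = 1.510 half-value layers.

1.51 half-value layers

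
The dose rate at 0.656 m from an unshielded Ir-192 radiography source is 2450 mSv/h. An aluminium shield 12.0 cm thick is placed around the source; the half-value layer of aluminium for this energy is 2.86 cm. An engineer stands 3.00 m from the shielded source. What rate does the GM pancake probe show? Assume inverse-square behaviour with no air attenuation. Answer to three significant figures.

6.39 mSv/h

Distance alone: (0.656/3.00)² = 0.04782, so 2450 × 0.04782 = 117.2 mSv/h.
Shield: 12.0/2.86 = 4.196 half-value layers → attenuation 2^(−4.196) = 0.05456.
Combined: 117.2 × 0.05456 = 6.394 mSv/h.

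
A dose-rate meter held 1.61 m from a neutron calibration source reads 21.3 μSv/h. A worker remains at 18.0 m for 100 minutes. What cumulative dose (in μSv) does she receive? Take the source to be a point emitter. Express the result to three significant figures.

Since intensity falls as 1/r², rate at 18.0 m:
(1.61/18.0)² = 0.008000, so 21.3 × 0.008000 = 0.1704 μSv/h.
Dose = rate × time = 0.1704 μSv/h × 1.667 h = 0.2841 μSv.

0.284 μSv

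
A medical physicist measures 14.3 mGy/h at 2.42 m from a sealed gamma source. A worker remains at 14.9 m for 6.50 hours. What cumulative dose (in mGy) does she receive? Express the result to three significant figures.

2.45 mGy

Intensity scales as (d₁/d₂)², so rate at 14.9 m:
(2.42/14.9)² = 0.02638, so 14.3 × 0.02638 = 0.3772 mGy/h.
Dose = rate × time = 0.3772 mGy/h × 6.500 h = 2.452 mGy.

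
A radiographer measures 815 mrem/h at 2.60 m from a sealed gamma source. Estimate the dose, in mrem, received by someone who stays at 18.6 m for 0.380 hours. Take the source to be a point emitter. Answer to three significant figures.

By the inverse-square law, rate at 18.6 m:
(2.60/18.6)² = 0.01954, so 815 × 0.01954 = 15.93 mrem/h.
Dose = rate × time = 15.93 mrem/h × 0.3800 h = 6.053 mrem.

6.05 mrem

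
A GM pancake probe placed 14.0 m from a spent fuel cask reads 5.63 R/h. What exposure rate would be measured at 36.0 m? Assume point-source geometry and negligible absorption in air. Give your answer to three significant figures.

By the inverse-square law, scaling from 14.0 m to 36.0 m:
(14.0/36.0)² = 0.1512, so 5.63 × 0.1512 = 0.8513 R/h.

0.851 R/h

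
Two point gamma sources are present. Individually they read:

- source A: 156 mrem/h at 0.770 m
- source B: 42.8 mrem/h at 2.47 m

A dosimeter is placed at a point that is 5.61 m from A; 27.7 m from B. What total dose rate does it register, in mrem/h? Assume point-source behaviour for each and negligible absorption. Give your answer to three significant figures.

3.28 mrem/h

By superposition, sum each source's inverse-square contribution:
A: 156 × (0.770/5.61)² = 2.939 mrem/h
B: 42.8 × (2.47/27.7)² = 0.3403 mrem/h
Total = 2.939 + 0.3403 = 3.279 mrem/h.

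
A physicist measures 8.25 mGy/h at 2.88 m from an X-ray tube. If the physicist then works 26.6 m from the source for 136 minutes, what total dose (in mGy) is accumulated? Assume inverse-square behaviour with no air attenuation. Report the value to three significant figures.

Intensity scales as (d₁/d₂)², so rate at 26.6 m:
(2.88/26.6)² = 0.01172, so 8.25 × 0.01172 = 0.09669 mGy/h.
Dose = rate × time = 0.09669 mGy/h × 2.267 h = 0.2192 mGy.

0.219 mGy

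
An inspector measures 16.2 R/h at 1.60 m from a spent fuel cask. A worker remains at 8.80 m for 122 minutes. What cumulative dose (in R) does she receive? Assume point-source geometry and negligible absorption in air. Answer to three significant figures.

Since intensity falls as 1/r², rate at 8.80 m:
16.2 × (1.60/8.80)² = 16.2 × 0.03306 = 0.5356 R/h.
Dose = rate × time = 0.5356 R/h × 2.033 h = 1.089 R.

1.09 R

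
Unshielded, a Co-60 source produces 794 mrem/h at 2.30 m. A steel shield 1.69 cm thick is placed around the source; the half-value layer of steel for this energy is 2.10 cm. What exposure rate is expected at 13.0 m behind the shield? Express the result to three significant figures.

Distance alone: (2.30/13.0)² = 0.03130, so 794 × 0.03130 = 24.85 mrem/h.
Shield: 1.69/2.10 = 0.8048 half-value layers → attenuation 2^(−0.8048) = 0.5724.
Combined: 24.85 × 0.5724 = 14.22 mrem/h.

14.2 mrem/h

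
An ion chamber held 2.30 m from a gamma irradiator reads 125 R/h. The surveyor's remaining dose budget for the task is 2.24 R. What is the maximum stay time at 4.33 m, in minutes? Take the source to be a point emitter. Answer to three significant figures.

3.81 min

Since intensity falls as 1/r², rate at 4.33 m:
(2.30/4.33)² = 0.2821, so 125 × 0.2821 = 35.26 R/h.
Stay time = 2.24 R ÷ 35.26 R/h = 0.06353 h = 3.812 min.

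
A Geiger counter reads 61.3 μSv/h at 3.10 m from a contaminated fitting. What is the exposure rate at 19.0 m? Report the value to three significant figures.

1.63 μSv/h

Since intensity falls as 1/r², the rate at 19.0 m is
(3.10/19.0)² = 0.02662, so 61.3 × 0.02662 = 1.632 μSv/h.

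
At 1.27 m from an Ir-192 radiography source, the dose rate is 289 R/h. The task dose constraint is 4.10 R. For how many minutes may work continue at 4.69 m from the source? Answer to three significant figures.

11.6 min

Applying the 1/r² law, rate at 4.69 m:
(1.27/4.69)² = 0.07333, so 289 × 0.07333 = 21.19 R/h.
Stay time = 4.10 R ÷ 21.19 R/h = 0.1935 h = 11.61 min.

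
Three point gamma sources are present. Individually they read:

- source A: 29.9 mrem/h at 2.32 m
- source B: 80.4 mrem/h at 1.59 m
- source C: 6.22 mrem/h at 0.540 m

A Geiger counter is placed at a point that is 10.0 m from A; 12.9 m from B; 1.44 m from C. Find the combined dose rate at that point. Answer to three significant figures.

By superposition, sum each source's inverse-square contribution:
A: 29.9 × (2.32/10.0)² = 1.609 mrem/h
B: 80.4 × (1.59/12.9)² = 1.221 mrem/h
C: 6.22 × (0.540/1.44)² = 0.8747 mrem/h
Total = 1.609 + 1.221 + 0.8747 = 3.705 mrem/h.

3.71 mrem/h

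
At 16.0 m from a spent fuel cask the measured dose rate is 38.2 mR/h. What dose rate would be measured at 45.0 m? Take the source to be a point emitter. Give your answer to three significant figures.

4.83 mR/h

Applying the 1/r² law, scaling from 16.0 m to 45.0 m:
(16.0/45.0)² = 0.1264, so 38.2 × 0.1264 = 4.828 mR/h.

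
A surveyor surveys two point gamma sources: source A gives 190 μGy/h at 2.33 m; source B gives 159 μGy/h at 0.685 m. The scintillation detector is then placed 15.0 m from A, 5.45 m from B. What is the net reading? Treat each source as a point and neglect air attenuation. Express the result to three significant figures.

7.10 μGy/h

Each source contributes Iᵢ·(dᵢ/rᵢ)²; contributions add.
A: 190 × (2.33/15.0)² = 4.584 μGy/h
B: 159 × (0.685/5.45)² = 2.512 μGy/h
Total = 4.584 + 2.512 = 7.096 μGy/h.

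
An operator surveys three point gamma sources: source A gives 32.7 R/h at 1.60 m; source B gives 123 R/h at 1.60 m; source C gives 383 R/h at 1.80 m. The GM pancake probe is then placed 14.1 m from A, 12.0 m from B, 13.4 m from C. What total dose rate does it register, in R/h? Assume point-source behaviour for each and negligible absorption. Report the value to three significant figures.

By superposition, sum each source's inverse-square contribution:
A: 32.7 × (1.60/14.1)² = 0.4211 R/h
B: 123 × (1.60/12.0)² = 2.187 R/h
C: 383 × (1.80/13.4)² = 6.911 R/h
Total = 0.4211 + 2.187 + 6.911 = 9.519 R/h.

9.52 R/h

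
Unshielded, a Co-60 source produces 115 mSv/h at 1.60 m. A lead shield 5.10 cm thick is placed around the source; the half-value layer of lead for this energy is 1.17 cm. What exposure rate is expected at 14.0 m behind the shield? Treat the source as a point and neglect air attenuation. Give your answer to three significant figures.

0.0732 mSv/h

Distance alone: (1.60/14.0)² = 0.01306, so 115 × 0.01306 = 1.502 mSv/h.
Shield: 5.10/1.17 = 4.359 half-value layers → attenuation 2^(−4.359) = 0.04873.
Combined: 1.502 × 0.04873 = 0.07319 mSv/h.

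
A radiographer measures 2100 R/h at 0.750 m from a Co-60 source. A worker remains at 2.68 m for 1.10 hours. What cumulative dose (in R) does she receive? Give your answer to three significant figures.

181 R

By the inverse-square law, rate at 2.68 m:
(0.750/2.68)² = 0.07832, so 2100 × 0.07832 = 164.5 R/h.
Dose = rate × time = 164.5 R/h × 1.100 h = 181.0 R.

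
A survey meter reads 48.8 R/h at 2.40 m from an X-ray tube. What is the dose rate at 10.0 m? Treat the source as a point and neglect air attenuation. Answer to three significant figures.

Intensity scales as (d₁/d₂)², so the rate at 10.0 m is
(2.40/10.0)² = 0.05760, so 48.8 × 0.05760 = 2.811 R/h.

2.81 R/h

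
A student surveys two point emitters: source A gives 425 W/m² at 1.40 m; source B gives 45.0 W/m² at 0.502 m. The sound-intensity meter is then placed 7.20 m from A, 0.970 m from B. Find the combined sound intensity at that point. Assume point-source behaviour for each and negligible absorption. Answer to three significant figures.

28.1 W/m²

Each source contributes Iᵢ·(dᵢ/rᵢ)²; contributions add.
A: 425 × (1.40/7.20)² = 16.07 W/m²
B: 45.0 × (0.502/0.970)² = 12.05 W/m²
Total = 16.07 + 12.05 = 28.12 W/m².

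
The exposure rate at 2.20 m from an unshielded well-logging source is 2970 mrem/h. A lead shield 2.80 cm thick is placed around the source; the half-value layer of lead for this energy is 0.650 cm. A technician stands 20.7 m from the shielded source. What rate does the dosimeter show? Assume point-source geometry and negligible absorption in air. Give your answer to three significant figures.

Distance alone: (2.20/20.7)² = 0.01130, so 2970 × 0.01130 = 33.56 mrem/h.
Shield: 2.80/0.650 = 4.308 half-value layers → attenuation 2^(−4.308) = 0.05049.
Combined: 33.56 × 0.05049 = 1.694 mrem/h.

1.69 mrem/h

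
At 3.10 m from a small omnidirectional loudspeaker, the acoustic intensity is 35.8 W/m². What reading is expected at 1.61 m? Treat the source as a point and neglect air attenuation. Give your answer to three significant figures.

Intensity scales as (d₁/d₂)², so the rate at 1.61 m is
(3.10/1.61)² = 3.707, so 35.8 × 3.707 = 132.7 W/m².

133 W/m²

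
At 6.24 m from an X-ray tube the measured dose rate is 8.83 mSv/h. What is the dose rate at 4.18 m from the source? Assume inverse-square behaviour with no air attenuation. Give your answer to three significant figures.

Intensity scales as (d₁/d₂)², so scaling from 6.24 m to 4.18 m:
(6.24/4.18)² = 2.229, so 8.83 × 2.229 = 19.68 mSv/h.

19.7 mSv/h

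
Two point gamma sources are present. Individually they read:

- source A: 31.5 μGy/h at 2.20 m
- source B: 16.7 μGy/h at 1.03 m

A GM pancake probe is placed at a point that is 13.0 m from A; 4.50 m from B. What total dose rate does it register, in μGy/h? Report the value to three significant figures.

1.78 μGy/h

Each source contributes Iᵢ·(dᵢ/rᵢ)²; contributions add.
A: 31.5 × (2.20/13.0)² = 0.9021 μGy/h
B: 16.7 × (1.03/4.50)² = 0.8749 μGy/h
Total = 0.9021 + 0.8749 = 1.777 μGy/h.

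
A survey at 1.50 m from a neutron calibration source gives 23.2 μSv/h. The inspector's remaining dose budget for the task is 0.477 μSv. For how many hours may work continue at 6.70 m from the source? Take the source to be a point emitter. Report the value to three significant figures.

0.410 h

By the inverse-square law, rate at 6.70 m:
23.2 × (1.50/6.70)² = 23.2 × 0.05012 = 1.163 μSv/h.
Stay time = 0.477 μSv ÷ 1.163 μSv/h = 0.4101 h.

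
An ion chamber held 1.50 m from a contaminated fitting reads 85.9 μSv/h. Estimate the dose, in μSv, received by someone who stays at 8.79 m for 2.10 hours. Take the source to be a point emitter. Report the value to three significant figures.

5.25 μSv

Since intensity falls as 1/r², rate at 8.79 m:
85.9 × (1.50/8.79)² = 85.9 × 0.02912 = 2.501 μSv/h.
Dose = rate × time = 2.501 μSv/h × 2.100 h = 5.252 μSv.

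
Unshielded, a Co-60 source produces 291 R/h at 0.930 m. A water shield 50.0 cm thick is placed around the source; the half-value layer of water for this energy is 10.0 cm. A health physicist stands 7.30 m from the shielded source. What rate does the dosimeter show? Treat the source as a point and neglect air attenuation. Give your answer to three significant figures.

Distance alone: 291 × (0.930/7.30)² = 291 × 0.01623 = 4.723 R/h.
Shield: 50.0/10.0 = 5.000 half-value layers → attenuation 2^(−5.000) = 0.03125.
Combined: 4.723 × 0.03125 = 0.1476 R/h.

0.148 R/h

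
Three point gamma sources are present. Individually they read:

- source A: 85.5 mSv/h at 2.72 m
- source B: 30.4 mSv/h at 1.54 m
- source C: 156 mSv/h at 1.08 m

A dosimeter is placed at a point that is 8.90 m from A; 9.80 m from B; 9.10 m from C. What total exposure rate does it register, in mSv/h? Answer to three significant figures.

10.9 mSv/h

Each source contributes Iᵢ·(dᵢ/rᵢ)²; contributions add.
A: 85.5 × (2.72/8.90)² = 7.986 mSv/h
B: 30.4 × (1.54/9.80)² = 0.7507 mSv/h
C: 156 × (1.08/9.10)² = 2.197 mSv/h
Total = 7.986 + 0.7507 + 2.197 = 10.93 mSv/h.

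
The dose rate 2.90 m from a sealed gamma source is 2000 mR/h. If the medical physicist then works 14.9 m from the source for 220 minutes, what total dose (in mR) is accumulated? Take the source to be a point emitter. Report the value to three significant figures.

278 mR

Since intensity falls as 1/r², rate at 14.9 m:
2000 × (2.90/14.9)² = 2000 × 0.03788 = 75.76 mR/h.
Dose = rate × time = 75.76 mR/h × 3.667 h = 277.8 mR.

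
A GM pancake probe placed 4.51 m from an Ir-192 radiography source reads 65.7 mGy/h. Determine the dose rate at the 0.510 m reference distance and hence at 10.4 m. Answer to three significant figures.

Since intensity falls as 1/r²,
At 0.510 m: (4.51/0.510)² = 78.20, so 65.7 × 78.20 = 5138 mGy/h
At 10.4 m: 5138 × (0.510/10.4)² = 5138 × 0.002405 = 12.36 mGy/h.

5140 mGy/h; 12.4 mGy/h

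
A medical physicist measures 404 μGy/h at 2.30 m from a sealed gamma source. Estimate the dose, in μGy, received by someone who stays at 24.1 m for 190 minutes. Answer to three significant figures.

By the inverse-square law, rate at 24.1 m:
(2.30/24.1)² = 0.009108, so 404 × 0.009108 = 3.680 μGy/h.
Dose = rate × time = 3.680 μGy/h × 3.167 h = 11.65 μGy.

11.7 μGy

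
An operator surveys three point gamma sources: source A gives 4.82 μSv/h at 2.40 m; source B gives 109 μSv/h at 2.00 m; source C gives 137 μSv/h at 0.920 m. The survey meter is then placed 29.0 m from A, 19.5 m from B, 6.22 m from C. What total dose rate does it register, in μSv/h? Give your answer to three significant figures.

By superposition, sum each source's inverse-square contribution:
A: 4.82 × (2.40/29.0)² = 0.03301 μSv/h
B: 109 × (2.00/19.5)² = 1.147 μSv/h
C: 137 × (0.920/6.22)² = 2.997 μSv/h
Total = 0.03301 + 1.147 + 2.997 = 4.177 μSv/h.

4.18 μSv/h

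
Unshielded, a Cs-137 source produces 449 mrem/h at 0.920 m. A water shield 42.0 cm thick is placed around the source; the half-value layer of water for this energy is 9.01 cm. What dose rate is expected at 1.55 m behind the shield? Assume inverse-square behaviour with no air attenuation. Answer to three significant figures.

6.25 mrem/h

Distance alone: (0.920/1.55)² = 0.3523, so 449 × 0.3523 = 158.2 mrem/h.
Shield: 42.0/9.01 = 4.661 half-value layers → attenuation 2^(−4.661) = 0.03953.
Combined: 158.2 × 0.03953 = 6.254 mrem/h.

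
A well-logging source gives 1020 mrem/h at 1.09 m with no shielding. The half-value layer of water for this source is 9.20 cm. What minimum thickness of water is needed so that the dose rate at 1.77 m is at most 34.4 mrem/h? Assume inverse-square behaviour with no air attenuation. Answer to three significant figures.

At 1.77 m, distance alone gives (1.09/1.77)² = 0.3792, so 1020 × 0.3792 = 386.8 mrem/h.
Further attenuation needed: 386.8/34.4 = 11.24.
n = log₂(11.24) = 3.491 half-value layers.
Thickness = 3.491 × 9.20 cm = 32.12 cm.

32.1 cm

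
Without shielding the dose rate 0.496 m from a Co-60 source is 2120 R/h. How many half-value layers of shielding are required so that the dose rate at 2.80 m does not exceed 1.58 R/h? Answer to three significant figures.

5.40 half-value layers

At 2.80 m, distance alone gives (0.496/2.80)² = 0.03138, so 2120 × 0.03138 = 66.53 R/h.
Further attenuation needed: 66.53/1.58 = 42.11.
n = log₂(42.11) = 5.396 half-value layers.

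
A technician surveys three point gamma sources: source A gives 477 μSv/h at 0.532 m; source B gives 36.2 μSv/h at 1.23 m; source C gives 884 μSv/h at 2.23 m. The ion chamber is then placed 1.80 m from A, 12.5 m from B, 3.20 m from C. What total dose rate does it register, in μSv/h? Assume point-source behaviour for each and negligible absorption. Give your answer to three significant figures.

Each source contributes Iᵢ·(dᵢ/rᵢ)²; contributions add.
A: 477 × (0.532/1.80)² = 41.67 μSv/h
B: 36.2 × (1.23/12.5)² = 0.3505 μSv/h
C: 884 × (2.23/3.20)² = 429.3 μSv/h
Total = 41.67 + 0.3505 + 429.3 = 471.3 μSv/h.

471 μSv/h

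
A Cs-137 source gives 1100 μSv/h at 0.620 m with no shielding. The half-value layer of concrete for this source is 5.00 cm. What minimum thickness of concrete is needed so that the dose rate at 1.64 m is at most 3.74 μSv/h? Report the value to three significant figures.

At 1.64 m, distance alone gives (0.620/1.64)² = 0.1429, so 1100 × 0.1429 = 157.2 μSv/h.
Further attenuation needed: 157.2/3.74 = 42.03.
n = log₂(42.03) = 5.393 half-value layers.
Thickness = 5.393 × 5.00 cm = 26.96 cm.

27.0 cm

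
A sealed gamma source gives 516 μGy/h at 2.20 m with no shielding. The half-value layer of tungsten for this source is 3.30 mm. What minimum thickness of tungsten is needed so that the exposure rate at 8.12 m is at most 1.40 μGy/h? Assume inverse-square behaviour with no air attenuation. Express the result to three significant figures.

At 8.12 m, distance alone gives (2.20/8.12)² = 0.07341, so 516 × 0.07341 = 37.88 μGy/h.
Further attenuation needed: 37.88/1.40 = 27.06.
n = log₂(27.06) = 4.758 half-value layers.
Thickness = 4.758 × 3.30 mm = 15.70 mm.

15.7 mm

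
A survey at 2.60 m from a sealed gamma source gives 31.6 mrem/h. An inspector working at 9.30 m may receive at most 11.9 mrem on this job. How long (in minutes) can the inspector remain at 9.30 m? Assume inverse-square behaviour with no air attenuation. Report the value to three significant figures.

289 min

Applying the 1/r² law, rate at 9.30 m:
(2.60/9.30)² = 0.07816, so 31.6 × 0.07816 = 2.470 mrem/h.
Stay time = 11.9 mrem ÷ 2.470 mrem/h = 4.818 h = 289.1 min.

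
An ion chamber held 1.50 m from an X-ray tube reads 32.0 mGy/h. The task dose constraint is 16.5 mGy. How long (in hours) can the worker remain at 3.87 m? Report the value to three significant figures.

By the inverse-square law, rate at 3.87 m:
32.0 × (1.50/3.87)² = 32.0 × 0.1502 = 4.806 mGy/h.
Stay time = 16.5 mGy ÷ 4.806 mGy/h = 3.433 h.

3.43 h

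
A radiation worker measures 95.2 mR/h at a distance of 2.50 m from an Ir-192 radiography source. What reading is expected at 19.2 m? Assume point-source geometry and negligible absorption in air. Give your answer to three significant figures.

1.61 mR/h

Since intensity falls as 1/r², the rate at 19.2 m is
(2.50/19.2)² = 0.01695, so 95.2 × 0.01695 = 1.614 mR/h.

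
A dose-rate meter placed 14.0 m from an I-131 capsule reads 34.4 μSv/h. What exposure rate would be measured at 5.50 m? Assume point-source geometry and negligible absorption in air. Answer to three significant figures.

Using I₁d₁² = I₂d₂², scaling from 14.0 m to 5.50 m:
(14.0/5.50)² = 6.479, so 34.4 × 6.479 = 222.9 μSv/h.

223 μSv/h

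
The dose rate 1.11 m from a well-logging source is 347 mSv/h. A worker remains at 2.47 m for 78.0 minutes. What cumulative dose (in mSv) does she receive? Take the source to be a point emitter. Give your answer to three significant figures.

91.1 mSv

Intensity scales as (d₁/d₂)², so rate at 2.47 m:
347 × (1.11/2.47)² = 347 × 0.2020 = 70.09 mSv/h.
Dose = rate × time = 70.09 mSv/h × 1.300 h = 91.12 mSv.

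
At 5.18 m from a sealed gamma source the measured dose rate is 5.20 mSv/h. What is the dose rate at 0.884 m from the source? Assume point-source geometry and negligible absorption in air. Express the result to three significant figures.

179 mSv/h

Using I₁d₁² = I₂d₂², scaling from 5.18 m to 0.884 m:
5.20 × (5.18/0.884)² = 5.20 × 34.34 = 178.6 mSv/h.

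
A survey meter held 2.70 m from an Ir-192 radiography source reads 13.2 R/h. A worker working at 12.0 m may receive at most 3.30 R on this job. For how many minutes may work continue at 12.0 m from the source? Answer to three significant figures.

By the inverse-square law, rate at 12.0 m:
(2.70/12.0)² = 0.05063, so 13.2 × 0.05063 = 0.6683 R/h.
Stay time = 3.30 R ÷ 0.6683 R/h = 4.938 h = 296.3 min.

296 min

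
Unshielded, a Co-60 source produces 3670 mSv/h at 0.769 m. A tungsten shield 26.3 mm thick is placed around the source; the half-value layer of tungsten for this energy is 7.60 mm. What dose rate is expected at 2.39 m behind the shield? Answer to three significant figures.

Distance alone: (0.769/2.39)² = 0.1035, so 3670 × 0.1035 = 379.8 mSv/h.
Shield: 26.3/7.60 = 3.461 half-value layers → attenuation 2^(−3.461) = 0.09081.
Combined: 379.8 × 0.09081 = 34.49 mSv/h.

34.5 mSv/h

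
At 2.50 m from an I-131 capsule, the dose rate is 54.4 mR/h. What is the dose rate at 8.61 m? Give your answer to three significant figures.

Since intensity falls as 1/r², the rate at 8.61 m is
(2.50/8.61)² = 0.08431, so 54.4 × 0.08431 = 4.586 mR/h.

4.59 mR/h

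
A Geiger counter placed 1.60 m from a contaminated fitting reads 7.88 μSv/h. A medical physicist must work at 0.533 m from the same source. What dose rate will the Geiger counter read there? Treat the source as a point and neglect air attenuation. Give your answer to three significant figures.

71.0 μSv/h

Applying the 1/r² law, scaling from 1.60 m to 0.533 m:
7.88 × (1.60/0.533)² = 7.88 × 9.011 = 71.01 μSv/h.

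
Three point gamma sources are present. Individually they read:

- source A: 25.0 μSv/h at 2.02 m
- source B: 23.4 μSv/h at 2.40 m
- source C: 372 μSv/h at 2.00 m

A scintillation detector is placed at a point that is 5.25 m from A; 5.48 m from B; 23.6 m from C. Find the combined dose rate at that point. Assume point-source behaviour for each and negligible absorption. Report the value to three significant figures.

10.9 μSv/h

By superposition, sum each source's inverse-square contribution:
A: 25.0 × (2.02/5.25)² = 3.701 μSv/h
B: 23.4 × (2.40/5.48)² = 4.488 μSv/h
C: 372 × (2.00/23.6)² = 2.672 μSv/h
Total = 3.701 + 4.488 + 2.672 = 10.86 μSv/h.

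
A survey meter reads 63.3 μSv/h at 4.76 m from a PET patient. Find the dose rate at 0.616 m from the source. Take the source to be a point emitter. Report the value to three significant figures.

Applying the 1/r² law, the rate at 0.616 m is
63.3 × (4.76/0.616)² = 63.3 × 59.71 = 3780 μSv/h.

3780 μSv/h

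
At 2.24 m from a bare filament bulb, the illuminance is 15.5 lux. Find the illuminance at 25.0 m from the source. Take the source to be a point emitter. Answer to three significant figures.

0.124 lux

Using I₁d₁² = I₂d₂², the rate at 25.0 m is
15.5 × (2.24/25.0)² = 15.5 × 0.008028 = 0.1244 lux.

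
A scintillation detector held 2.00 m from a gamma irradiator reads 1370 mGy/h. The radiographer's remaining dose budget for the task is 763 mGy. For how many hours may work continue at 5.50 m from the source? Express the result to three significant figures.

4.21 h

By the inverse-square law, rate at 5.50 m:
1370 × (2.00/5.50)² = 1370 × 0.1322 = 181.1 mGy/h.
Stay time = 763 mGy ÷ 181.1 mGy/h = 4.213 h.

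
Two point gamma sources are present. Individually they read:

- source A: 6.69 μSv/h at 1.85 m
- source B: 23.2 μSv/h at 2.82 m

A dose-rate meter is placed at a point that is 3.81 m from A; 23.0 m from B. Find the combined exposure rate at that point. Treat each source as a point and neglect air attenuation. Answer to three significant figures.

Each source contributes Iᵢ·(dᵢ/rᵢ)²; contributions add.
A: 6.69 × (1.85/3.81)² = 1.577 μSv/h
B: 23.2 × (2.82/23.0)² = 0.3488 μSv/h
Total = 1.577 + 0.3488 = 1.926 μSv/h.

1.93 μSv/h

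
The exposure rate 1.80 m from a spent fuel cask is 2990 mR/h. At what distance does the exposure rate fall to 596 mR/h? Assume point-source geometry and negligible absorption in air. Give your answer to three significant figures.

Using I₁d₁² = I₂d₂², d₂ = d₁·√(I₁/I₂).
I₁/I₂ = 2990/596 = 5.017, so d₂ = 1.80 × √5.017 = 4.032 m.

4.03 m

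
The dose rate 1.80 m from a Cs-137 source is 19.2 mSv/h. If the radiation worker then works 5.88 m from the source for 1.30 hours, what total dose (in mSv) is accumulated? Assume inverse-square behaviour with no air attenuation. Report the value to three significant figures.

2.34 mSv

Applying the 1/r² law, rate at 5.88 m:
19.2 × (1.80/5.88)² = 19.2 × 0.09371 = 1.799 mSv/h.
Dose = rate × time = 1.799 mSv/h × 1.300 h = 2.339 mSv.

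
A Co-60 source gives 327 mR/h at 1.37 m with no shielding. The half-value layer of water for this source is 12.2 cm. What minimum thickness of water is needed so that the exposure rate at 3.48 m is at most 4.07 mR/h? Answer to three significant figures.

At 3.48 m, distance alone gives 327 × (1.37/3.48)² = 327 × 0.1550 = 50.69 mR/h.
Further attenuation needed: 50.69/4.07 = 12.45.
n = log₂(12.45) = 3.638 half-value layers.
Thickness = 3.638 × 12.2 cm = 44.38 cm.

44.4 cm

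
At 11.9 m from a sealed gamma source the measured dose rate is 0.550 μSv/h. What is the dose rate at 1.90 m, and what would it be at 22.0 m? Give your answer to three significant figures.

Applying the 1/r² law,
At 1.90 m: 0.550 × (11.9/1.90)² = 0.550 × 39.23 = 21.58 μSv/h
At 22.0 m: 21.58 × (1.90/22.0)² = 21.58 × 0.007459 = 0.1610 μSv/h.

21.6 μSv/h; 0.161 μSv/h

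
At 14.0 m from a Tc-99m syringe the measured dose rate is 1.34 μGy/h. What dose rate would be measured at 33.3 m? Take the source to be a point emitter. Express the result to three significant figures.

Using I₁d₁² = I₂d₂², scaling from 14.0 m to 33.3 m:
(14.0/33.3)² = 0.1768, so 1.34 × 0.1768 = 0.2369 μGy/h.

0.237 μGy/h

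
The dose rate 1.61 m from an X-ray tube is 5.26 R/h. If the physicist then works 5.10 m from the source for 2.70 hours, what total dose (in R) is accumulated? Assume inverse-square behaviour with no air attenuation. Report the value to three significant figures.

1.42 R

By the inverse-square law, rate at 5.10 m:
(1.61/5.10)² = 0.09966, so 5.26 × 0.09966 = 0.5242 R/h.
Dose = rate × time = 0.5242 R/h × 2.700 h = 1.415 R.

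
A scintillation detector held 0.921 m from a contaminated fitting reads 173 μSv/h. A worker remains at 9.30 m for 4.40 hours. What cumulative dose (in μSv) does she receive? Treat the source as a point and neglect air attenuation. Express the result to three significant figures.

Intensity scales as (d₁/d₂)², so rate at 9.30 m:
173 × (0.921/9.30)² = 173 × 0.009807 = 1.697 μSv/h.
Dose = rate × time = 1.697 μSv/h × 4.400 h = 7.467 μSv.

7.47 μSv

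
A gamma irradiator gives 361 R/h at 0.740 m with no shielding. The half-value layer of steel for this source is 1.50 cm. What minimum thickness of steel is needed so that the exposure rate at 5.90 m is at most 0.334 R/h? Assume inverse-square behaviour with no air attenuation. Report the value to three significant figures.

6.13 cm

At 5.90 m, distance alone gives (0.740/5.90)² = 0.01573, so 361 × 0.01573 = 5.679 R/h.
Further attenuation needed: 5.679/0.334 = 17.00.
n = log₂(17.00) = 4.087 half-value layers.
Thickness = 4.087 × 1.50 cm = 6.130 cm.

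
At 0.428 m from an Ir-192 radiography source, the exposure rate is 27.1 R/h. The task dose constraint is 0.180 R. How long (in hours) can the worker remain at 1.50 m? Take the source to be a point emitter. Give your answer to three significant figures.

By the inverse-square law, rate at 1.50 m:
(0.428/1.50)² = 0.08142, so 27.1 × 0.08142 = 2.206 R/h.
Stay time = 0.180 R ÷ 2.206 R/h = 0.08160 h.

0.0816 h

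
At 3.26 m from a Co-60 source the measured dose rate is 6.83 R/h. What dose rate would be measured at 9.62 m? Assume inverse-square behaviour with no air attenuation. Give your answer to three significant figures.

Applying the 1/r² law, scaling from 3.26 m to 9.62 m:
(3.26/9.62)² = 0.1148, so 6.83 × 0.1148 = 0.7841 R/h.

0.784 R/h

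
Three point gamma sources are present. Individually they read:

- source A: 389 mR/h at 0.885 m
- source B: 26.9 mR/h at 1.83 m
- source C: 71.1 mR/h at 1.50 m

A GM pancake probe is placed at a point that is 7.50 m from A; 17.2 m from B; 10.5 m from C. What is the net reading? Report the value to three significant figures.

By superposition, sum each source's inverse-square contribution:
A: 389 × (0.885/7.50)² = 5.416 mR/h
B: 26.9 × (1.83/17.2)² = 0.3045 mR/h
C: 71.1 × (1.50/10.5)² = 1.451 mR/h
Total = 5.416 + 0.3045 + 1.451 = 7.171 mR/h.

7.17 mR/h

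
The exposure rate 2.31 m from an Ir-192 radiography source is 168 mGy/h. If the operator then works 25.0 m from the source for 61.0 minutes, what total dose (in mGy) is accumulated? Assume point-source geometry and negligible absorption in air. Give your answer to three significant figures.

Using I₁d₁² = I₂d₂², rate at 25.0 m:
168 × (2.31/25.0)² = 168 × 0.008538 = 1.434 mGy/h.
Dose = rate × time = 1.434 mGy/h × 1.017 h = 1.458 mGy.

1.46 mGy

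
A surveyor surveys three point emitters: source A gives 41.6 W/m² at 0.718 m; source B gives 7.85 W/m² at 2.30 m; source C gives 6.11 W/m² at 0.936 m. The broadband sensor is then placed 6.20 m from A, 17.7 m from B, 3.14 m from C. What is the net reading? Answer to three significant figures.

1.23 W/m²

Each source contributes Iᵢ·(dᵢ/rᵢ)²; contributions add.
A: 41.6 × (0.718/6.20)² = 0.5579 W/m²
B: 7.85 × (2.30/17.7)² = 0.1325 W/m²
C: 6.11 × (0.936/3.14)² = 0.5429 W/m²
Total = 0.5579 + 0.1325 + 0.5429 = 1.233 W/m².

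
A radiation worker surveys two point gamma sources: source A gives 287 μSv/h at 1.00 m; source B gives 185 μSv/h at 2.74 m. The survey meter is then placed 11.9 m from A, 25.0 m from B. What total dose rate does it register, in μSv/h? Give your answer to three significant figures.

Each source contributes Iᵢ·(dᵢ/rᵢ)²; contributions add.
A: 287 × (1.00/11.9)² = 2.027 μSv/h
B: 185 × (2.74/25.0)² = 2.222 μSv/h
Total = 2.027 + 2.222 = 4.249 μSv/h.

4.25 μSv/h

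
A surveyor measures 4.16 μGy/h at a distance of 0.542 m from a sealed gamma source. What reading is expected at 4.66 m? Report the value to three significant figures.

Using I₁d₁² = I₂d₂², the rate at 4.66 m is
(0.542/4.66)² = 0.01353, so 4.16 × 0.01353 = 0.05628 μGy/h.

0.0563 μGy/h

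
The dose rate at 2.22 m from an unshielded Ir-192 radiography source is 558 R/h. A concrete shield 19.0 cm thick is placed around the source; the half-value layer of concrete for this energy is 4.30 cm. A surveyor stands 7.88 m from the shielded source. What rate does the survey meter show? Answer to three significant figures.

Distance alone: 558 × (2.22/7.88)² = 558 × 0.07937 = 44.29 R/h.
Shield: 19.0/4.30 = 4.419 half-value layers → attenuation 2^(−4.419) = 0.04675.
Combined: 44.29 × 0.04675 = 2.071 R/h.

2.07 R/h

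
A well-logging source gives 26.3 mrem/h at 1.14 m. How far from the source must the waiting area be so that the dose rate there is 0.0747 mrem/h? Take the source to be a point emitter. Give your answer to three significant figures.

21.4 m

Using I₁d₁² = I₂d₂², d₂ = d₁·√(I₁/I₂).
I₁/I₂ = 26.3/0.0747 = 352.1, so d₂ = 1.14 × √352.1 = 21.39 m.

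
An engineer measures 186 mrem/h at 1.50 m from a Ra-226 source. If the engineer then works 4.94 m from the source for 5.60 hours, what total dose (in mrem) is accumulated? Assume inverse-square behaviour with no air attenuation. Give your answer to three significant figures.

Applying the 1/r² law, rate at 4.94 m:
(1.50/4.94)² = 0.09220, so 186 × 0.09220 = 17.15 mrem/h.
Dose = rate × time = 17.15 mrem/h × 5.600 h = 96.04 mrem.

96.0 mrem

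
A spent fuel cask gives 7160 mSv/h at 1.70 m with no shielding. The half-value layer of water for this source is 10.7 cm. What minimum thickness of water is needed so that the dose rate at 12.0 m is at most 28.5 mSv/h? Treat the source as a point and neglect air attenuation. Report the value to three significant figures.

At 12.0 m, distance alone gives 7160 × (1.70/12.0)² = 7160 × 0.02007 = 143.7 mSv/h.
Further attenuation needed: 143.7/28.5 = 5.042.
n = log₂(5.042) = 2.334 half-value layers.
Thickness = 2.334 × 10.7 cm = 24.97 cm.

25.0 cm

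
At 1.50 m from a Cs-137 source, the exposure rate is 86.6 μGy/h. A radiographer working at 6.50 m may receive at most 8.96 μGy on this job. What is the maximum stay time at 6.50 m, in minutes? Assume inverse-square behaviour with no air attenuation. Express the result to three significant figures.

117 min

Since intensity falls as 1/r², rate at 6.50 m:
(1.50/6.50)² = 0.05325, so 86.6 × 0.05325 = 4.611 μGy/h.
Stay time = 8.96 μGy ÷ 4.611 μGy/h = 1.943 h = 116.6 min.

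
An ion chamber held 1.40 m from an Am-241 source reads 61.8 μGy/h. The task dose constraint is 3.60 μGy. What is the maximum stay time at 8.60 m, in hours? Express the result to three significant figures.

Since intensity falls as 1/r², rate at 8.60 m:
(1.40/8.60)² = 0.02650, so 61.8 × 0.02650 = 1.638 μGy/h.
Stay time = 3.60 μGy ÷ 1.638 μGy/h = 2.198 h.

2.20 h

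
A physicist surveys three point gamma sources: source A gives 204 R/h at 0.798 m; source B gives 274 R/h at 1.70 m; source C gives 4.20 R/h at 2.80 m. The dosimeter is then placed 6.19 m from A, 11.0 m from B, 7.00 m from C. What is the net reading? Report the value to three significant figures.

By superposition, sum each source's inverse-square contribution:
A: 204 × (0.798/6.19)² = 3.390 R/h
B: 274 × (1.70/11.0)² = 6.544 R/h
C: 4.20 × (2.80/7.00)² = 0.6720 R/h
Total = 3.390 + 6.544 + 0.6720 = 10.61 R/h.

10.6 R/h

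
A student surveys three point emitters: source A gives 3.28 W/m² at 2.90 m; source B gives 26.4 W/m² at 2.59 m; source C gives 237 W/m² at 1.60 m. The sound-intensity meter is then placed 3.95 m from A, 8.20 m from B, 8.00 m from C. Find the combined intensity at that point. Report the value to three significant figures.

Each source contributes Iᵢ·(dᵢ/rᵢ)²; contributions add.
A: 3.28 × (2.90/3.95)² = 1.768 W/m²
B: 26.4 × (2.59/8.20)² = 2.634 W/m²
C: 237 × (1.60/8.00)² = 9.480 W/m²
Total = 1.768 + 2.634 + 9.480 = 13.88 W/m².

13.9 W/m²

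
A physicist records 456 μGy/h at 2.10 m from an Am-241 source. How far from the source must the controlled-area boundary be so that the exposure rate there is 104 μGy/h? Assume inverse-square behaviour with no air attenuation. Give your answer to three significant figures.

4.40 m

Using I₁d₁² = I₂d₂², d₂ = d₁·√(I₁/I₂).
I₁/I₂ = 456/104 = 4.385, so d₂ = 2.10 × √4.385 = 4.397 m.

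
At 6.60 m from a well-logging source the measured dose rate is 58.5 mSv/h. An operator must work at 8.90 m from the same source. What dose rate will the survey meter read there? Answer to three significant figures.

Using I₁d₁² = I₂d₂², scaling from 6.60 m to 8.90 m:
(6.60/8.90)² = 0.5499, so 58.5 × 0.5499 = 32.17 mSv/h.

32.2 mSv/h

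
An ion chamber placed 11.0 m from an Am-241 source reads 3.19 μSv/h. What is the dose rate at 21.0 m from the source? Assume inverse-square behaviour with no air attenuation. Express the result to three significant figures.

Intensity scales as (d₁/d₂)², so scaling from 11.0 m to 21.0 m:
3.19 × (11.0/21.0)² = 3.19 × 0.2744 = 0.8753 μSv/h.

0.875 μSv/h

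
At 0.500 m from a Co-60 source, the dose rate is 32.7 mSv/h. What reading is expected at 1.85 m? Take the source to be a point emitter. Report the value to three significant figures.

2.39 mSv/h

Using I₁d₁² = I₂d₂², the rate at 1.85 m is
32.7 × (0.500/1.85)² = 32.7 × 0.07305 = 2.389 mSv/h.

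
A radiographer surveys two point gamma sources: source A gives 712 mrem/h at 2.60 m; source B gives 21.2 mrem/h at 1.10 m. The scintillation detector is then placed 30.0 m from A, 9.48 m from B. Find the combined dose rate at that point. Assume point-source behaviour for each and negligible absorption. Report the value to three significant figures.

5.63 mrem/h

By superposition, sum each source's inverse-square contribution:
A: 712 × (2.60/30.0)² = 5.348 mrem/h
B: 21.2 × (1.10/9.48)² = 0.2854 mrem/h
Total = 5.348 + 0.2854 = 5.633 mrem/h.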